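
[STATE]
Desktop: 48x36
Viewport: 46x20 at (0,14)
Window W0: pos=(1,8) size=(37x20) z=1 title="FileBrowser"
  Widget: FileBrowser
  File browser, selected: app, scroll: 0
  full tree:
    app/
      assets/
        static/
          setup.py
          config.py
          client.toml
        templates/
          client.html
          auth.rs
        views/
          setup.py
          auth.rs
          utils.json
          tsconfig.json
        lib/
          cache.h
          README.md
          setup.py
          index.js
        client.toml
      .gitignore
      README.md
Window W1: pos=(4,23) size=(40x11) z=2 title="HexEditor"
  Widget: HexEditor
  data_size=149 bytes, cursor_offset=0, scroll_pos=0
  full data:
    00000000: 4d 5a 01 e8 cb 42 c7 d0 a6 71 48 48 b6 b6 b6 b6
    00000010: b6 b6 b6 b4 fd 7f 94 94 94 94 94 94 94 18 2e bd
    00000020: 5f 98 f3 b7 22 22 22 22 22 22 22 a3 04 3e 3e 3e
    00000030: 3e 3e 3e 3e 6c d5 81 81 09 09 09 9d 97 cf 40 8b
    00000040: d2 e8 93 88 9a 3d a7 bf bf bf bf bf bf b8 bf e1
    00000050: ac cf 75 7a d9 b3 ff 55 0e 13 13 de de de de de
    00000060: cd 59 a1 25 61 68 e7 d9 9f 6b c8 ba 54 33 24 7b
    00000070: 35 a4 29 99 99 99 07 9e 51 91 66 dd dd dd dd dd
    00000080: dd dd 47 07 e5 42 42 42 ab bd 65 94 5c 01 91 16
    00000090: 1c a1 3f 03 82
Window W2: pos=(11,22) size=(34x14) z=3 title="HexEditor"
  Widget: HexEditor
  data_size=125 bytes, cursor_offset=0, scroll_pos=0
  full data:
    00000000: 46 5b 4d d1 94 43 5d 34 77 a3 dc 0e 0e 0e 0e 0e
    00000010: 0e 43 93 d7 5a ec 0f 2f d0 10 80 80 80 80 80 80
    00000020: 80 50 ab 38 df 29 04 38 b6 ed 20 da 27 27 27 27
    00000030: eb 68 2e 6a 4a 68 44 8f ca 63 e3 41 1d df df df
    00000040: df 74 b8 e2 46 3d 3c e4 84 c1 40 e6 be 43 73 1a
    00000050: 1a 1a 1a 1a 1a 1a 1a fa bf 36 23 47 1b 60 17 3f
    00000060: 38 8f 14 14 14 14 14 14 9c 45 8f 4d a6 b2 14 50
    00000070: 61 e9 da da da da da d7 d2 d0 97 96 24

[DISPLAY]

 ┃    README.md                      ┃        
 ┃                                   ┃        
 ┃                                   ┃        
 ┃                                   ┃        
 ┃                                   ┃        
 ┃                                   ┃        
 ┃                                   ┃        
 ┃                                   ┃        
 ┃         ┏━━━━━━━━━━━━━━━━━━━━━━━━━━━━━━━━┓ 
 ┃  ┏━━━━━━┃ HexEditor                      ┃ 
 ┃  ┃ HexEd┠────────────────────────────────┨ 
 ┃  ┠──────┃00000000  46 5b 4d d1 94 43 5d 3┃ 
 ┃  ┃000000┃00000010  0e 43 93 d7 5a ec 0f 2┃ 
 ┗━━┃000000┃00000020  80 50 ab 38 df 29 04 3┃ 
    ┃000000┃00000030  eb 68 2e 6a 4a 68 44 8┃ 
    ┃000000┃00000040  df 74 b8 e2 46 3d 3c e┃ 
    ┃000000┃00000050  1a 1a 1a 1a 1a 1a 1a f┃ 
    ┃000000┃00000060  38 8f 14 14 14 14 14 1┃ 
    ┃000000┃00000070  61 e9 da da da da da d┃ 
    ┗━━━━━━┃                                ┃ 


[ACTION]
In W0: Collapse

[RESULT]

 ┃                                   ┃        
 ┃                                   ┃        
 ┃                                   ┃        
 ┃                                   ┃        
 ┃                                   ┃        
 ┃                                   ┃        
 ┃                                   ┃        
 ┃                                   ┃        
 ┃         ┏━━━━━━━━━━━━━━━━━━━━━━━━━━━━━━━━┓ 
 ┃  ┏━━━━━━┃ HexEditor                      ┃ 
 ┃  ┃ HexEd┠────────────────────────────────┨ 
 ┃  ┠──────┃00000000  46 5b 4d d1 94 43 5d 3┃ 
 ┃  ┃000000┃00000010  0e 43 93 d7 5a ec 0f 2┃ 
 ┗━━┃000000┃00000020  80 50 ab 38 df 29 04 3┃ 
    ┃000000┃00000030  eb 68 2e 6a 4a 68 44 8┃ 
    ┃000000┃00000040  df 74 b8 e2 46 3d 3c e┃ 
    ┃000000┃00000050  1a 1a 1a 1a 1a 1a 1a f┃ 
    ┃000000┃00000060  38 8f 14 14 14 14 14 1┃ 
    ┃000000┃00000070  61 e9 da da da da da d┃ 
    ┗━━━━━━┃                                ┃ 


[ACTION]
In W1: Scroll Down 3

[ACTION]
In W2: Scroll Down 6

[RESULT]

 ┃                                   ┃        
 ┃                                   ┃        
 ┃                                   ┃        
 ┃                                   ┃        
 ┃                                   ┃        
 ┃                                   ┃        
 ┃                                   ┃        
 ┃                                   ┃        
 ┃         ┏━━━━━━━━━━━━━━━━━━━━━━━━━━━━━━━━┓ 
 ┃  ┏━━━━━━┃ HexEditor                      ┃ 
 ┃  ┃ HexEd┠────────────────────────────────┨ 
 ┃  ┠──────┃00000060  38 8f 14 14 14 14 14 1┃ 
 ┃  ┃000000┃00000070  61 e9 da da da da da d┃ 
 ┗━━┃000000┃                                ┃ 
    ┃000000┃                                ┃ 
    ┃000000┃                                ┃ 
    ┃000000┃                                ┃ 
    ┃000000┃                                ┃ 
    ┃000000┃                                ┃ 
    ┗━━━━━━┃                                ┃ 


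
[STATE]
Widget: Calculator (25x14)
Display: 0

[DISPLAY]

                        0
┌───┬───┬───┬───┐        
│ 7 │ 8 │ 9 │ ÷ │        
├───┼───┼───┼───┤        
│ 4 │ 5 │ 6 │ × │        
├───┼───┼───┼───┤        
│ 1 │ 2 │ 3 │ - │        
├───┼───┼───┼───┤        
│ 0 │ . │ = │ + │        
├───┼───┼───┼───┤        
│ C │ MC│ MR│ M+│        
└───┴───┴───┴───┘        
                         
                         


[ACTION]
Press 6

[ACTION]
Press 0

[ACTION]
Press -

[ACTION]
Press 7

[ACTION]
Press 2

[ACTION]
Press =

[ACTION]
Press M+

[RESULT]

                      -12
┌───┬───┬───┬───┐        
│ 7 │ 8 │ 9 │ ÷ │        
├───┼───┼───┼───┤        
│ 4 │ 5 │ 6 │ × │        
├───┼───┼───┼───┤        
│ 1 │ 2 │ 3 │ - │        
├───┼───┼───┼───┤        
│ 0 │ . │ = │ + │        
├───┼───┼───┼───┤        
│ C │ MC│ MR│ M+│        
└───┴───┴───┴───┘        
                         
                         


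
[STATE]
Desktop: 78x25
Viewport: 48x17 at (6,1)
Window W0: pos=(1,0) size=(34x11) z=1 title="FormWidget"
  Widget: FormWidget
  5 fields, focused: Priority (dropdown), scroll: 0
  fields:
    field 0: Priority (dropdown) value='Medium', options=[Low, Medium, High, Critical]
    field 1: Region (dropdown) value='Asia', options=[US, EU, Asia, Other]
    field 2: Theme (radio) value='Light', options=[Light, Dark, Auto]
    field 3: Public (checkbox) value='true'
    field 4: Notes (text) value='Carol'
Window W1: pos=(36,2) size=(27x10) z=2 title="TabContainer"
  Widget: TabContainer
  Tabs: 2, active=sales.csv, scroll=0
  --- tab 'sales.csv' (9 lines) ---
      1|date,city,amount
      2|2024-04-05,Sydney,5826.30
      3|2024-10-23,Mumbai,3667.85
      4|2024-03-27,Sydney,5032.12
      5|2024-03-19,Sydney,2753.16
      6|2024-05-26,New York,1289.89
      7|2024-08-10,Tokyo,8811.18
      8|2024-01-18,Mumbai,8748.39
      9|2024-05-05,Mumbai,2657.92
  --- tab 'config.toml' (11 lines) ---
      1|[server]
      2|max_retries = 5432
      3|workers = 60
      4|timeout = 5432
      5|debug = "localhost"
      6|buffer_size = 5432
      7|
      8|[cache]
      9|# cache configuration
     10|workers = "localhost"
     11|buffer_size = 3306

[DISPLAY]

mWidget                     ┃                   
────────────────────────────┨ ┏━━━━━━━━━━━━━━━━━
iority:   [Medium         ▼]┃ ┃ TabContainer    
gion:     [Asia           ▼]┃ ┠─────────────────
eme:      (●) Light  ( ) Dar┃ ┃[sales.csv]│ conf
blic:     [x]               ┃ ┃─────────────────
tes:      [Carol           ]┃ ┃date,city,amount 
                            ┃ ┃2024-04-05,Sydney
                            ┃ ┃2024-10-23,Mumbai
━━━━━━━━━━━━━━━━━━━━━━━━━━━━┛ ┃2024-03-27,Sydney
                              ┗━━━━━━━━━━━━━━━━━
                                                
                                                
                                                
                                                
                                                
                                                


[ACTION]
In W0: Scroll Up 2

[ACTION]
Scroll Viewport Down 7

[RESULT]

                            ┃ ┃2024-04-05,Sydney
                            ┃ ┃2024-10-23,Mumbai
━━━━━━━━━━━━━━━━━━━━━━━━━━━━┛ ┃2024-03-27,Sydney
                              ┗━━━━━━━━━━━━━━━━━
                                                
                                                
                                                
                                                
                                                
                                                
                                                
                                                
                                                
                                                
                                                
                                                
                                                


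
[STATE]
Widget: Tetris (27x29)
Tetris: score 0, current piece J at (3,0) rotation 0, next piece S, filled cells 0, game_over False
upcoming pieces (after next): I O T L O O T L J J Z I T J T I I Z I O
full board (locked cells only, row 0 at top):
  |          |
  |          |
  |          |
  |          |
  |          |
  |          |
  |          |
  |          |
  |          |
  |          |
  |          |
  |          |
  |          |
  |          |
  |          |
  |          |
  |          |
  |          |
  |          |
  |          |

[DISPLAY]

   █      │Next:           
   ███    │ ░░             
          │░░              
          │                
          │                
          │                
          │Score:          
          │0               
          │                
          │                
          │                
          │                
          │                
          │                
          │                
          │                
          │                
          │                
          │                
          │                
          │                
          │                
          │                
          │                
          │                
          │                
          │                
          │                
          │                


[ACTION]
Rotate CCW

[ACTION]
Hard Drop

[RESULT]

    ░░    │Next:           
   ░░     │████            
          │                
          │                
          │                
          │                
          │Score:          
          │0               
          │                
          │                
          │                
          │                
          │                
          │                
          │                
          │                
          │                
    █     │                
    █     │                
   ██     │                
          │                
          │                
          │                
          │                
          │                
          │                
          │                
          │                
          │                


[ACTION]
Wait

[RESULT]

          │Next:           
    ░░    │████            
   ░░     │                
          │                
          │                
          │                
          │Score:          
          │0               
          │                
          │                
          │                
          │                
          │                
          │                
          │                
          │                
          │                
    █     │                
    █     │                
   ██     │                
          │                
          │                
          │                
          │                
          │                
          │                
          │                
          │                
          │                


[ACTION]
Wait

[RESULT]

          │Next:           
          │████            
    ░░    │                
   ░░     │                
          │                
          │                
          │Score:          
          │0               
          │                
          │                
          │                
          │                
          │                
          │                
          │                
          │                
          │                
    █     │                
    █     │                
   ██     │                
          │                
          │                
          │                
          │                
          │                
          │                
          │                
          │                
          │                


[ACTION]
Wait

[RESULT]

          │Next:           
          │████            
          │                
    ░░    │                
   ░░     │                
          │                
          │Score:          
          │0               
          │                
          │                
          │                
          │                
          │                
          │                
          │                
          │                
          │                
    █     │                
    █     │                
   ██     │                
          │                
          │                
          │                
          │                
          │                
          │                
          │                
          │                
          │                


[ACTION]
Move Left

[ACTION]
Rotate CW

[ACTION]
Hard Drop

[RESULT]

   ████   │Next:           
          │▓▓              
          │▓▓              
          │                
          │                
          │                
          │Score:          
          │0               
          │                
          │                
          │                
          │                
          │                
          │                
          │                
          │                
  ░       │                
  ░░█     │                
   ░█     │                
   ██     │                
          │                
          │                
          │                
          │                
          │                
          │                
          │                
          │                
          │                


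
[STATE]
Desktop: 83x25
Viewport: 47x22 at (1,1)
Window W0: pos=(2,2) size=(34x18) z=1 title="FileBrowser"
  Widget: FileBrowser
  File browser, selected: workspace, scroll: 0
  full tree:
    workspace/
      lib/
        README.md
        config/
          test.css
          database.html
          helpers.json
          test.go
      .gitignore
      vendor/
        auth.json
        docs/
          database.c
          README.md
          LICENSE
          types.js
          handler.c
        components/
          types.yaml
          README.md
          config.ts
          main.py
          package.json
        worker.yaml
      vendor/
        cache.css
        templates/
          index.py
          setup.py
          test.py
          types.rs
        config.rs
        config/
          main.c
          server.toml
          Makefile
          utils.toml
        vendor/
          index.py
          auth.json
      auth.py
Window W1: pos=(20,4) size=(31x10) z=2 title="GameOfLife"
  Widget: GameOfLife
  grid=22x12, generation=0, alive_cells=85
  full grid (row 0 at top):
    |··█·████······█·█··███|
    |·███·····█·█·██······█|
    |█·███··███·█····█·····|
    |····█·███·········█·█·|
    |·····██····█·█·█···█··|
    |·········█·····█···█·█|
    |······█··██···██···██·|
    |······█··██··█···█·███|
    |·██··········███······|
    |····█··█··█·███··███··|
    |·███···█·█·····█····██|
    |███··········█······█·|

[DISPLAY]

                                               
 ┏━━━━━━━━━━━━━━━━━━━━━━━━━━━━━━━━┓            
 ┃ FileBrowser                    ┃            
 ┠─────────────────┏━━━━━━━━━━━━━━━━━━━━━━━━━━━
 ┃> [-] workspace/ ┃ GameOfLife                
 ┃    [+] lib/     ┠───────────────────────────
 ┃    .gitignore   ┃Gen: 0                     
 ┃    [+] vendor/  ┃····█·███·········█·█·     
 ┃    [+] vendor/  ┃·····██····█·█·█···█··     
 ┃    auth.py      ┃·········█·····█···█·█     
 ┃                 ┃······█··██···██···██·     
 ┃                 ┃······█··██··█···█·███     
 ┃                 ┗━━━━━━━━━━━━━━━━━━━━━━━━━━━
 ┃                                ┃            
 ┃                                ┃            
 ┃                                ┃            
 ┃                                ┃            
 ┃                                ┃            
 ┗━━━━━━━━━━━━━━━━━━━━━━━━━━━━━━━━┛            
                                               
                                               
                                               


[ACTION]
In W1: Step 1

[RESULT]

                                               
 ┏━━━━━━━━━━━━━━━━━━━━━━━━━━━━━━━━┓            
 ┃ FileBrowser                    ┃            
 ┠─────────────────┏━━━━━━━━━━━━━━━━━━━━━━━━━━━
 ┃> [-] workspace/ ┃ GameOfLife                
 ┃    [+] lib/     ┠───────────────────────────
 ┃    .gitignore   ┃Gen: 1                     
 ┃    [+] vendor/  ┃····█····██·█······█··     
 ┃    [+] vendor/  ┃·····██·█·····█···██··     
 ┃    auth.py      ┃·····██··█·····██·██··     
 ┃                 ┃········█·····███·····     
 ┃                 ┃·········██··█··█·██·█     
 ┃                 ┗━━━━━━━━━━━━━━━━━━━━━━━━━━━
 ┃                                ┃            
 ┃                                ┃            
 ┃                                ┃            
 ┃                                ┃            
 ┃                                ┃            
 ┗━━━━━━━━━━━━━━━━━━━━━━━━━━━━━━━━┛            
                                               
                                               
                                               


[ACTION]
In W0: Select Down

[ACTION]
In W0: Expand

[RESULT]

                                               
 ┏━━━━━━━━━━━━━━━━━━━━━━━━━━━━━━━━┓            
 ┃ FileBrowser                    ┃            
 ┠─────────────────┏━━━━━━━━━━━━━━━━━━━━━━━━━━━
 ┃  [-] workspace/ ┃ GameOfLife                
 ┃  > [-] lib/     ┠───────────────────────────
 ┃      README.md  ┃Gen: 1                     
 ┃      [+] config/┃····█····██·█······█··     
 ┃    .gitignore   ┃·····██·█·····█···██··     
 ┃    [+] vendor/  ┃·····██··█·····██·██··     
 ┃    [+] vendor/  ┃········█·····███·····     
 ┃    auth.py      ┃·········██··█··█·██·█     
 ┃                 ┗━━━━━━━━━━━━━━━━━━━━━━━━━━━
 ┃                                ┃            
 ┃                                ┃            
 ┃                                ┃            
 ┃                                ┃            
 ┃                                ┃            
 ┗━━━━━━━━━━━━━━━━━━━━━━━━━━━━━━━━┛            
                                               
                                               
                                               


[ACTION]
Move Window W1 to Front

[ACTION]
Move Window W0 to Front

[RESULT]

                                               
 ┏━━━━━━━━━━━━━━━━━━━━━━━━━━━━━━━━┓            
 ┃ FileBrowser                    ┃            
 ┠────────────────────────────────┨━━━━━━━━━━━━
 ┃  [-] workspace/                ┃            
 ┃  > [-] lib/                    ┃────────────
 ┃      README.md                 ┃            
 ┃      [+] config/               ┃····█··     
 ┃    .gitignore                  ┃···██··     
 ┃    [+] vendor/                 ┃██·██··     
 ┃    [+] vendor/                 ┃██·····     
 ┃    auth.py                     ┃·█·██·█     
 ┃                                ┃━━━━━━━━━━━━
 ┃                                ┃            
 ┃                                ┃            
 ┃                                ┃            
 ┃                                ┃            
 ┃                                ┃            
 ┗━━━━━━━━━━━━━━━━━━━━━━━━━━━━━━━━┛            
                                               
                                               
                                               


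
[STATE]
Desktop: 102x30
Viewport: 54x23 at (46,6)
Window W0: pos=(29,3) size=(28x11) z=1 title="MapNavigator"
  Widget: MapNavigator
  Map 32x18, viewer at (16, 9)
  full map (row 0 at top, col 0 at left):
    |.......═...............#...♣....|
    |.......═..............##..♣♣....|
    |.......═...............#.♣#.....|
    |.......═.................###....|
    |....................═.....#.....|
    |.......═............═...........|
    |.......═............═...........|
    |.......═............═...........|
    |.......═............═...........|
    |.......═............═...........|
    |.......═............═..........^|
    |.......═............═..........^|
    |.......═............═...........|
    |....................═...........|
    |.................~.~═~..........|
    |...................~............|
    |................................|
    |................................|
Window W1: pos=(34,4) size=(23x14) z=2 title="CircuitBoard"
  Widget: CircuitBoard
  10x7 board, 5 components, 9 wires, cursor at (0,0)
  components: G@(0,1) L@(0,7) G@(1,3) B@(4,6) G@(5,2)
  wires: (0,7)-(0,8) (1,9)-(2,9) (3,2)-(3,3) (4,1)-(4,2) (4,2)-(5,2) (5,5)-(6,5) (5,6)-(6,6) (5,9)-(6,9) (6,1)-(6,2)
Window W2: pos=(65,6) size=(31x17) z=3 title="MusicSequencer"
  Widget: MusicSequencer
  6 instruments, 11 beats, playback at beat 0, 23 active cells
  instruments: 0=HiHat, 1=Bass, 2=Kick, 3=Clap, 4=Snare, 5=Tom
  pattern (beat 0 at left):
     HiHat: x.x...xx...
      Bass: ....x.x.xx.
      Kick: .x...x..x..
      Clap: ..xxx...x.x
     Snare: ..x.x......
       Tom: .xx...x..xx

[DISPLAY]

──────────┨        ┏━━━━━━━━━━━━━━━━━━━━━━━━━━━━━┓    
4 5 6 7 8 ┃        ┃ MusicSequencer              ┃    
          ┃        ┠─────────────────────────────┨    
          ┃        ┃      ▼1234567890            ┃    
     G    ┃        ┃ HiHat█·█···██···            ┃    
          ┃        ┃  Bass····█·█·██·            ┃    
          ┃        ┃  Kick·█···█··█··            ┃    
          ┃        ┃  Clap··███···█·█            ┃    
 · ─ ·    ┃        ┃ Snare··█·█······            ┃    
          ┃        ┃   Tom·██···█··██            ┃    
 ·        ┃        ┃                             ┃    
━━━━━━━━━━┛        ┃                             ┃    
                   ┃                             ┃    
                   ┃                             ┃    
                   ┃                             ┃    
                   ┃                             ┃    
                   ┗━━━━━━━━━━━━━━━━━━━━━━━━━━━━━┛    
                                                      
                                                      
                                                      
                                                      
                                                      
                                                      


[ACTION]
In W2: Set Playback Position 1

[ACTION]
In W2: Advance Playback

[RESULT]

──────────┨        ┏━━━━━━━━━━━━━━━━━━━━━━━━━━━━━┓    
4 5 6 7 8 ┃        ┃ MusicSequencer              ┃    
          ┃        ┠─────────────────────────────┨    
          ┃        ┃      01▼34567890            ┃    
     G    ┃        ┃ HiHat█·█···██···            ┃    
          ┃        ┃  Bass····█·█·██·            ┃    
          ┃        ┃  Kick·█···█··█··            ┃    
          ┃        ┃  Clap··███···█·█            ┃    
 · ─ ·    ┃        ┃ Snare··█·█······            ┃    
          ┃        ┃   Tom·██···█··██            ┃    
 ·        ┃        ┃                             ┃    
━━━━━━━━━━┛        ┃                             ┃    
                   ┃                             ┃    
                   ┃                             ┃    
                   ┃                             ┃    
                   ┃                             ┃    
                   ┗━━━━━━━━━━━━━━━━━━━━━━━━━━━━━┛    
                                                      
                                                      
                                                      
                                                      
                                                      
                                                      


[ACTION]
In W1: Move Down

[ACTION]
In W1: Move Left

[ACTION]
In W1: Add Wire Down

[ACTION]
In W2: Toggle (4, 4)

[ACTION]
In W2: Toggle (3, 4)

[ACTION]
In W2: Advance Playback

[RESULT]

──────────┨        ┏━━━━━━━━━━━━━━━━━━━━━━━━━━━━━┓    
4 5 6 7 8 ┃        ┃ MusicSequencer              ┃    
          ┃        ┠─────────────────────────────┨    
          ┃        ┃      012▼4567890            ┃    
     G    ┃        ┃ HiHat█·█···██···            ┃    
          ┃        ┃  Bass····█·█·██·            ┃    
          ┃        ┃  Kick·█···█··█··            ┃    
          ┃        ┃  Clap··██····█·█            ┃    
 · ─ ·    ┃        ┃ Snare··█········            ┃    
          ┃        ┃   Tom·██···█··██            ┃    
 ·        ┃        ┃                             ┃    
━━━━━━━━━━┛        ┃                             ┃    
                   ┃                             ┃    
                   ┃                             ┃    
                   ┃                             ┃    
                   ┃                             ┃    
                   ┗━━━━━━━━━━━━━━━━━━━━━━━━━━━━━┛    
                                                      
                                                      
                                                      
                                                      
                                                      
                                                      


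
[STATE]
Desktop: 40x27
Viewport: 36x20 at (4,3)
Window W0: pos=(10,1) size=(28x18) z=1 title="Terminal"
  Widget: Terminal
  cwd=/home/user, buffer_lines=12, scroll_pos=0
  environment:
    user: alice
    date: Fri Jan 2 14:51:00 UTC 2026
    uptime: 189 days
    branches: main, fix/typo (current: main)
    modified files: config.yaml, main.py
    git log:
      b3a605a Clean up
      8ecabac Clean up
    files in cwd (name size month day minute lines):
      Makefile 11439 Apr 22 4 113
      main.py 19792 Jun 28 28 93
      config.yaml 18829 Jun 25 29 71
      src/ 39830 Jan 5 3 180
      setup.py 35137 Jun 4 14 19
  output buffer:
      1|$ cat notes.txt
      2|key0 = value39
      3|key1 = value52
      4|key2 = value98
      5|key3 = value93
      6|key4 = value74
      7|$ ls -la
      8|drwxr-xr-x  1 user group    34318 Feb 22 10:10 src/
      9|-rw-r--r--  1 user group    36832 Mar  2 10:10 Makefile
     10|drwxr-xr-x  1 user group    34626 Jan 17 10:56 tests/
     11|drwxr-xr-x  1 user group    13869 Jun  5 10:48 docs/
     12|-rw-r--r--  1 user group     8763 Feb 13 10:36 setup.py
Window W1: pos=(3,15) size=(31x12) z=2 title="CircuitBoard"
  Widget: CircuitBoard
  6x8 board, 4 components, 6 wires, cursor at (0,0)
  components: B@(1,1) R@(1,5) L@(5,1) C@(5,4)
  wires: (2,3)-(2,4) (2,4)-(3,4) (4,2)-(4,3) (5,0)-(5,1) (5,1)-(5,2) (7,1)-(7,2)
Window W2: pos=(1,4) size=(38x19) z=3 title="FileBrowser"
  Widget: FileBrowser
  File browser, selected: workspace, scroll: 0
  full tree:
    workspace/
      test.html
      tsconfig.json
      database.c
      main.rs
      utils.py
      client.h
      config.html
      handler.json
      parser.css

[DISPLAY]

      ┠──────────────────────────┨  
━━━━━━━━━━━━━━━━━━━━━━━━━━━━━━━━━━┓ 
ileBrowser                        ┃ 
──────────────────────────────────┨ 
[-] workspace/                    ┃ 
  test.html                       ┃ 
  tsconfig.json                   ┃ 
  database.c                      ┃ 
  main.rs                         ┃ 
  utils.py                        ┃ 
  client.h                        ┃ 
  config.html                     ┃ 
  handler.json                    ┃ 
  parser.css                      ┃ 
                                  ┃ 
                                  ┃ 
                                  ┃ 
                                  ┃ 
                                  ┃ 
━━━━━━━━━━━━━━━━━━━━━━━━━━━━━━━━━━┛ 


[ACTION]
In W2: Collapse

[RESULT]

      ┠──────────────────────────┨  
━━━━━━━━━━━━━━━━━━━━━━━━━━━━━━━━━━┓ 
ileBrowser                        ┃ 
──────────────────────────────────┨ 
[+] workspace/                    ┃ 
                                  ┃ 
                                  ┃ 
                                  ┃ 
                                  ┃ 
                                  ┃ 
                                  ┃ 
                                  ┃ 
                                  ┃ 
                                  ┃ 
                                  ┃ 
                                  ┃ 
                                  ┃ 
                                  ┃ 
                                  ┃ 
━━━━━━━━━━━━━━━━━━━━━━━━━━━━━━━━━━┛ 


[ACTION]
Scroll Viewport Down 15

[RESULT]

[+] workspace/                    ┃ 
                                  ┃ 
                                  ┃ 
                                  ┃ 
                                  ┃ 
                                  ┃ 
                                  ┃ 
                                  ┃ 
                                  ┃ 
                                  ┃ 
                                  ┃ 
                                  ┃ 
                                  ┃ 
                                  ┃ 
                                  ┃ 
━━━━━━━━━━━━━━━━━━━━━━━━━━━━━━━━━━┛ 
2               · ─ ·        ┃      
                    │        ┃      
3                   ·        ┃      
━━━━━━━━━━━━━━━━━━━━━━━━━━━━━┛      


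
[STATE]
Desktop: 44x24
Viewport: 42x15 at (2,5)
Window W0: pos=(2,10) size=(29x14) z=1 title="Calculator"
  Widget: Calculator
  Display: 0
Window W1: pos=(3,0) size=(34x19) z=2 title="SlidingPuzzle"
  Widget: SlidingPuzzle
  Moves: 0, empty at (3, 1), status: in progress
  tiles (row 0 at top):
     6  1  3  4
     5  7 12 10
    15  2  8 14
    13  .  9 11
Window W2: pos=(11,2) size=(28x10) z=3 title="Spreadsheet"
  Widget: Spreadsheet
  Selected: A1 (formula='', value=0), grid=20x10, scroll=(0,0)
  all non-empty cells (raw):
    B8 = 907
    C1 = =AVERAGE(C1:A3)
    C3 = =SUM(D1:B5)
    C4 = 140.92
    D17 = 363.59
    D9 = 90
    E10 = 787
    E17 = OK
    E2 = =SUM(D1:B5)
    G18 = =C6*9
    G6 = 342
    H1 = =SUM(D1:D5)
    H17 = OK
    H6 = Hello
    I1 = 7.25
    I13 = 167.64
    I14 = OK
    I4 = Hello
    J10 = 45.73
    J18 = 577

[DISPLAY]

 ┃├────┼─┃A1:                       ┃     
 ┃│  5 │ ┃       A       B       C  ┃     
 ┃├────┼─┃--------------------------┃     
 ┃│ 15 │ ┃  1      [0]       0#CIRC!┃     
 ┃├────┼─┃  2        0       0      ┃     
┏┃│ 13 │ ┃  3        0       0#CIRC!┃     
┃┃└────┴─┗━━━━━━━━━━━━━━━━━━━━━━━━━━┛     
┠┃Moves: 0                        ┃       
┃┃                                ┃       
┃┃                                ┃       
┃┃                                ┃       
┃┃                                ┃       
┃┃                                ┃       
┃┗━━━━━━━━━━━━━━━━━━━━━━━━━━━━━━━━┛       
┃│ 1 │ 2 │ 3 │ - │          ┃             


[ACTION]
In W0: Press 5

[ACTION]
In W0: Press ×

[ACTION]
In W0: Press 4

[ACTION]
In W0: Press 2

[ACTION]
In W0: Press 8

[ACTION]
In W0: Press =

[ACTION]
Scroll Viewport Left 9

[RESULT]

   ┃├────┼─┃A1:                       ┃   
   ┃│  5 │ ┃       A       B       C  ┃   
   ┃├────┼─┃--------------------------┃   
   ┃│ 15 │ ┃  1      [0]       0#CIRC!┃   
   ┃├────┼─┃  2        0       0      ┃   
  ┏┃│ 13 │ ┃  3        0       0#CIRC!┃   
  ┃┃└────┴─┗━━━━━━━━━━━━━━━━━━━━━━━━━━┛   
  ┠┃Moves: 0                        ┃     
  ┃┃                                ┃     
  ┃┃                                ┃     
  ┃┃                                ┃     
  ┃┃                                ┃     
  ┃┃                                ┃     
  ┃┗━━━━━━━━━━━━━━━━━━━━━━━━━━━━━━━━┛     
  ┃│ 1 │ 2 │ 3 │ - │          ┃           


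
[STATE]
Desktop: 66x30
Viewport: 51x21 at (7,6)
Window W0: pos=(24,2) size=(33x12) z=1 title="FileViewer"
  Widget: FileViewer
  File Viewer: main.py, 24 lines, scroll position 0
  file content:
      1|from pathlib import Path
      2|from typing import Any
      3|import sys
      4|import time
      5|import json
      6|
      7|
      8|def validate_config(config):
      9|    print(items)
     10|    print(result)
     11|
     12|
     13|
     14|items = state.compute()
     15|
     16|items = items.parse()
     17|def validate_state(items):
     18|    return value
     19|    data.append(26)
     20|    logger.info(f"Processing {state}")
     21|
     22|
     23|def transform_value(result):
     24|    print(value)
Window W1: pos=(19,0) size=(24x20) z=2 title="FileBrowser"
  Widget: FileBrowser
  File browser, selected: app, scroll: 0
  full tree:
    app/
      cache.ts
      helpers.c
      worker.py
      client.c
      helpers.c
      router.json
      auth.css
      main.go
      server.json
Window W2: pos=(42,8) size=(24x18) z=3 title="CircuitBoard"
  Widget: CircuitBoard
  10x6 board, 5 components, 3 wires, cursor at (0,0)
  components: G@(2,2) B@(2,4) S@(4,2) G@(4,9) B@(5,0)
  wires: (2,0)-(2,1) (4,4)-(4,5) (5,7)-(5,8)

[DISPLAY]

            ┃    worker.py         ┃ Any        █┃ 
            ┃    client.c          ┃            ░┃ 
            ┃    helpers.c         ┏━━━━━━━━━━━━━━━
            ┃    router.json       ┃ CircuitBoard  
            ┃    auth.css          ┠───────────────
            ┃    main.go           ┃   0 1 2 3 4 5 
            ┃    server.json       ┃0  [.]         
            ┃                      ┃               
            ┃                      ┃1              
            ┃                      ┃               
            ┃                      ┃2   · ─ ·   G  
            ┃                      ┃               
            ┃                      ┃3              
            ┗━━━━━━━━━━━━━━━━━━━━━━┃               
                                   ┃4           S  
                                   ┃               
                                   ┃5   B          
                                   ┃Cursor: (0,0)  
                                   ┃               
                                   ┗━━━━━━━━━━━━━━━
                                                   


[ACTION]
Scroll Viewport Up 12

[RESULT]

            ┏━━━━━━━━━━━━━━━━━━━━━━┓               
            ┃ FileBrowser          ┃               
            ┠──────────────────────┨━━━━━━━━━━━━━┓ 
            ┃> [-] app/            ┃             ┃ 
            ┃    cache.ts          ┃─────────────┨ 
            ┃    helpers.c         ┃t Path      ▲┃ 
            ┃    worker.py         ┃ Any        █┃ 
            ┃    client.c          ┃            ░┃ 
            ┃    helpers.c         ┏━━━━━━━━━━━━━━━
            ┃    router.json       ┃ CircuitBoard  
            ┃    auth.css          ┠───────────────
            ┃    main.go           ┃   0 1 2 3 4 5 
            ┃    server.json       ┃0  [.]         
            ┃                      ┃               
            ┃                      ┃1              
            ┃                      ┃               
            ┃                      ┃2   · ─ ·   G  
            ┃                      ┃               
            ┃                      ┃3              
            ┗━━━━━━━━━━━━━━━━━━━━━━┃               
                                   ┃4           S  


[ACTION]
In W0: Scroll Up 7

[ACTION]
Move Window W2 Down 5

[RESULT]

            ┏━━━━━━━━━━━━━━━━━━━━━━┓               
            ┃ FileBrowser          ┃               
            ┠──────────────────────┨━━━━━━━━━━━━━┓ 
            ┃> [-] app/            ┃             ┃ 
            ┃    cache.ts          ┃─────────────┨ 
            ┃    helpers.c         ┃t Path      ▲┃ 
            ┃    worker.py         ┃ Any        █┃ 
            ┃    client.c          ┃            ░┃ 
            ┃    helpers.c         ┃            ░┃ 
            ┃    router.json       ┃            ░┃ 
            ┃    auth.css          ┃            ░┃ 
            ┃    main.go           ┃            ░┃ 
            ┃    server.json       ┏━━━━━━━━━━━━━━━
            ┃                      ┃ CircuitBoard  
            ┃                      ┠───────────────
            ┃                      ┃   0 1 2 3 4 5 
            ┃                      ┃0  [.]         
            ┃                      ┃               
            ┃                      ┃1              
            ┗━━━━━━━━━━━━━━━━━━━━━━┃               
                                   ┃2   · ─ ·   G  
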